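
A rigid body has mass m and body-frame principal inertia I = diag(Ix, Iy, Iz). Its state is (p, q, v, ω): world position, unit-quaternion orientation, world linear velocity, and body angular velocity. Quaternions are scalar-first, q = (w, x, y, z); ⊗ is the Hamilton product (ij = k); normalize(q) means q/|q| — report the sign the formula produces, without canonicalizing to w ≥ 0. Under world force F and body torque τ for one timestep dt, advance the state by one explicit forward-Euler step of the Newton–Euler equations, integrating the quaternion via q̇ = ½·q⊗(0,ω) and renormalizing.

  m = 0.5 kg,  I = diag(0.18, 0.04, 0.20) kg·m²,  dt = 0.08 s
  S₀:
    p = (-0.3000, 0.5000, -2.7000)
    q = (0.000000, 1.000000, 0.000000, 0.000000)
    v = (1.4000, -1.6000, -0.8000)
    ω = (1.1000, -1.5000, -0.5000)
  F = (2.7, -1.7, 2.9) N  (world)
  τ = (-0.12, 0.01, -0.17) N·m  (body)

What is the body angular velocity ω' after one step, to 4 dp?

gyro term ω×Iω = (0.1200, 0.0110, 0.2310)
angular accel α = (-1.3333, -0.0250, -2.0050)
ω' = ω + α·dt = (0.9933, -1.5020, -0.6604)

ω' = (0.9933, -1.5020, -0.6604)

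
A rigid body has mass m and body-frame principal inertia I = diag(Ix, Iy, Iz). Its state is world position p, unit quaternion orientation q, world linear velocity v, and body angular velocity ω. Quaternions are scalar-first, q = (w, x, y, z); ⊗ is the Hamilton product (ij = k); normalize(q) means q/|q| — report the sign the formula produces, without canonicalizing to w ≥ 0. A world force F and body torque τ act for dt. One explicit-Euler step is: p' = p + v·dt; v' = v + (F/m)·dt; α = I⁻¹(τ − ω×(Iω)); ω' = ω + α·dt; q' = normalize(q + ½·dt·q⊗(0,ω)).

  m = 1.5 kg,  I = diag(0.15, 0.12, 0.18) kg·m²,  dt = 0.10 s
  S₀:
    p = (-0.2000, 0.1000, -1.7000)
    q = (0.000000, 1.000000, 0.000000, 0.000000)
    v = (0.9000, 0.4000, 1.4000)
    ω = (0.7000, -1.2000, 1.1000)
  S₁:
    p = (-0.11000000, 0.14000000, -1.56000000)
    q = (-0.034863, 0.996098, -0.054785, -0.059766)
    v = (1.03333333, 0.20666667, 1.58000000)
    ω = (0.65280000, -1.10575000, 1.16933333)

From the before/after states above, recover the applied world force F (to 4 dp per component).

v₁ − v₀ = (0.13333333, -0.19333333, 0.18000000)
F = m·Δv/dt = (2.0000, -2.9000, 2.7000)

F = (2.0000, -2.9000, 2.7000)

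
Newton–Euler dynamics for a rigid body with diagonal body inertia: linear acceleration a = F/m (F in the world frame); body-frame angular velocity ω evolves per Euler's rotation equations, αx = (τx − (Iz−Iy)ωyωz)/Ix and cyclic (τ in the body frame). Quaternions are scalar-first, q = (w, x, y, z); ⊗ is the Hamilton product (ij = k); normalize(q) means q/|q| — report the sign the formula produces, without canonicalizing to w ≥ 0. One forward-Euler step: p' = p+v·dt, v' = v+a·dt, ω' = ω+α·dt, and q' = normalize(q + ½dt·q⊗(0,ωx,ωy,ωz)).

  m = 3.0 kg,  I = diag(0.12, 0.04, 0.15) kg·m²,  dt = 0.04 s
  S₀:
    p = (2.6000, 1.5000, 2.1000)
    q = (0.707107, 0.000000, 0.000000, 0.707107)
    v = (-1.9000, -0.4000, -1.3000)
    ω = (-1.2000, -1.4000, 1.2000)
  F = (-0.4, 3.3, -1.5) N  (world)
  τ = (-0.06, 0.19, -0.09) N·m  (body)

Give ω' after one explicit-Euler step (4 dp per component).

ω' = (-1.1584, -1.2532, 1.2118)

α = I⁻¹(τ − ω×Iω) = (1.0400, 3.6700, 0.2960)
ω + α·dt = (-1.1584, -1.2532, 1.2118)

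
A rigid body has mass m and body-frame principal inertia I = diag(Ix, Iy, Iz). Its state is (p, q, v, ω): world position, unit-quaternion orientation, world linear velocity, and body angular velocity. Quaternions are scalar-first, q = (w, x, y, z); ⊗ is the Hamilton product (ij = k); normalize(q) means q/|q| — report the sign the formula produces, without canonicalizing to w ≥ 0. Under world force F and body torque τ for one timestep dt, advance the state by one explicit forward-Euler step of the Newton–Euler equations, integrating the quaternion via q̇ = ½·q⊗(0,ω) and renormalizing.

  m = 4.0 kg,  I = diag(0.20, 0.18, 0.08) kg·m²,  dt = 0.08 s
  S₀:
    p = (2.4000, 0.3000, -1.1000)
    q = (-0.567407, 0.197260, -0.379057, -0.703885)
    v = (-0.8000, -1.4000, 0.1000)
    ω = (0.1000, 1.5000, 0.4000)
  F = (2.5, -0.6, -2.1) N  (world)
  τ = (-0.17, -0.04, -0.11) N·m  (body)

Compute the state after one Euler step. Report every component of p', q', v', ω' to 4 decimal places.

gyro term ω×Iω = (-0.0600, 0.0048, -0.0030)
(τ − ω×Iω)/I = (-0.5500, -0.2489, -1.3375)
ω + α·dt = (0.0560, 1.4801, 0.2930)
q⊗(0,ω) = (0.8304135, 0.8474640, -1.0004030, 0.1068329)
updated quaternion q' = (-0.5332, 0.2307, -0.4183, -0.6983)
a = F/m = (0.6250, -0.1500, -0.5250)
p + v·dt = (2.3360, 0.1880, -1.0920)
v + (F/m)dt = (-0.7500, -1.4120, 0.0580)

p' = (2.3360, 0.1880, -1.0920)
q' = (-0.5332, 0.2307, -0.4183, -0.6983)
v' = (-0.7500, -1.4120, 0.0580)
ω' = (0.0560, 1.4801, 0.2930)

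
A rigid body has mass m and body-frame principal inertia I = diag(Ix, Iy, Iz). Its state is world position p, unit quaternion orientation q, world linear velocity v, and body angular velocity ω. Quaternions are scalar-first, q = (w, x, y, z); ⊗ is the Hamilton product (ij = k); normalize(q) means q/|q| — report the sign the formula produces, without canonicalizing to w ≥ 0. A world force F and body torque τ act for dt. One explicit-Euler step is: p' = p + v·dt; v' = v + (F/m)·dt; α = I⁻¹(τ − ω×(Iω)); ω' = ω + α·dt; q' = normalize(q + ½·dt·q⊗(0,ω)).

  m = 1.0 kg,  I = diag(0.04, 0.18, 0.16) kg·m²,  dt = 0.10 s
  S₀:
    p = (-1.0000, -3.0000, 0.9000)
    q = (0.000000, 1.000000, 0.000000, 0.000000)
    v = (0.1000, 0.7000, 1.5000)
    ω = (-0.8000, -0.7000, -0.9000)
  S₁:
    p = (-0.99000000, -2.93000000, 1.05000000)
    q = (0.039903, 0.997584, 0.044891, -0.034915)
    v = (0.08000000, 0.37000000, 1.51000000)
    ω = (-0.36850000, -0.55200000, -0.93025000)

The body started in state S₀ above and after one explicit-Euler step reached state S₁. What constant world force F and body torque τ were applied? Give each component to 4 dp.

velocity change Δv = (-0.02000000, -0.33000000, 0.01000000)
applied force F = (-0.2000, -3.3000, 0.1000)
rate change Δω = (0.43150000, 0.14800000, -0.03025000)
I·α + gyro = (0.1600, 0.1800, 0.0300)

F = (-0.2000, -3.3000, 0.1000)
τ = (0.1600, 0.1800, 0.0300)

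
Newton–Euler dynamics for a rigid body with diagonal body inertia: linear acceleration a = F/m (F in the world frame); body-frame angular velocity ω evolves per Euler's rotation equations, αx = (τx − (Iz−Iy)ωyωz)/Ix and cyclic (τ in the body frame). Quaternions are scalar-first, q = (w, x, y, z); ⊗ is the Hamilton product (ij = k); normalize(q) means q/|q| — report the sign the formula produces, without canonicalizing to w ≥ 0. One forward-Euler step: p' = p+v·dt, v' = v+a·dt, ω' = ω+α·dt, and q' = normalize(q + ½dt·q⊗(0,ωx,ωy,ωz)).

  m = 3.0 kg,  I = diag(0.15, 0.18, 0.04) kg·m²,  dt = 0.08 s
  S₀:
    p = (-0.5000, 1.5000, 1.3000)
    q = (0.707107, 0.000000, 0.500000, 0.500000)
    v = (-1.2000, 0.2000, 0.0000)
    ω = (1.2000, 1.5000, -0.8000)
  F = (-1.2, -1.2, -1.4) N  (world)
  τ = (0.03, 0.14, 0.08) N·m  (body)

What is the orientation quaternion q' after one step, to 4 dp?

q' = (0.6907, -0.0120, 0.5645, 0.4518)

Hamilton product q⊗(0,ω) = (-0.3500000, -0.3014716, 1.6606605, -1.1656856)
q' = normalize(q + ½dt·q⊗(0,ω)) = (0.6907, -0.0120, 0.5645, 0.4518)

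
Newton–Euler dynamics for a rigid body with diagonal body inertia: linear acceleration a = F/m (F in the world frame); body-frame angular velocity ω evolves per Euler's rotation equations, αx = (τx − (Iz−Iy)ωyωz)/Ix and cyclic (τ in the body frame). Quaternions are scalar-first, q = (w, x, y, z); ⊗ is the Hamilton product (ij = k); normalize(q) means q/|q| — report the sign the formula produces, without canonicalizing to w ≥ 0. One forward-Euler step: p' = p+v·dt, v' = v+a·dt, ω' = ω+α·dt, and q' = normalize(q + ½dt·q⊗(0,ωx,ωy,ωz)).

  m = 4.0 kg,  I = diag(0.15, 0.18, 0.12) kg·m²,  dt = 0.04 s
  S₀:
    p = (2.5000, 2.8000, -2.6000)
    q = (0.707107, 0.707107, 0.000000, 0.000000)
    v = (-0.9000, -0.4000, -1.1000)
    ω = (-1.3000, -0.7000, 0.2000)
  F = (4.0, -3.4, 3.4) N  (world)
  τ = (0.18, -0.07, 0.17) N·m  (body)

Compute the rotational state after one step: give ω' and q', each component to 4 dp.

gyro term ω×Iω = (0.0084, -0.0078, 0.0273)
angular accel α = (1.1440, -0.3456, 1.1892)
new body rate ω' = (-1.2542, -0.7138, 0.2476)
Hamilton product q⊗(0,ω) = (0.9192391, -0.9192391, -0.6363963, -0.3535535)
q + ½dt·q⊗(0,ω), renormalized = (0.7252, 0.6884, -0.0127, -0.0071)

ω' = (-1.2542, -0.7138, 0.2476)
q' = (0.7252, 0.6884, -0.0127, -0.0071)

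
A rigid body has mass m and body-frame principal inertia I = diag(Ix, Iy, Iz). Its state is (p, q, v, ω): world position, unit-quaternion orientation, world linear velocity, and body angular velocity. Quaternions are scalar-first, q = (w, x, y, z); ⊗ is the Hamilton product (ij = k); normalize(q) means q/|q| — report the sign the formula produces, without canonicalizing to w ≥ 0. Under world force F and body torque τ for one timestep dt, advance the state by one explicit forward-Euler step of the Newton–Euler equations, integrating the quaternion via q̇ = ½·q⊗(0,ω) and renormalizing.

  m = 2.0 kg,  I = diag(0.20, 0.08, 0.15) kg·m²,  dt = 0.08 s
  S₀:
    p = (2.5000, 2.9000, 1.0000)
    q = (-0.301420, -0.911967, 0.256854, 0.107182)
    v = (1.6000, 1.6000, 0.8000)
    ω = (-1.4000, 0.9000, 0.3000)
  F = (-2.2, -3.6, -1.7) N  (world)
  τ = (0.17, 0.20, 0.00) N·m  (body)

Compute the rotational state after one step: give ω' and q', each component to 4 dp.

ω' = (-1.3396, 1.1210, 0.2194)
q' = (-0.3622, -0.8938, 0.2504, 0.0849)

(τ − ω×Iω)/I = (0.7555, 2.7625, -1.0080)
ω' = ω + α·dt = (-1.3396, 1.1210, 0.2194)
Hamilton product q⊗(0,ω) = (-1.5400770, 0.4025804, -0.1477427, -0.5516007)
q + ½dt·q⊗(0,ω), renormalized = (-0.3622, -0.8938, 0.2504, 0.0849)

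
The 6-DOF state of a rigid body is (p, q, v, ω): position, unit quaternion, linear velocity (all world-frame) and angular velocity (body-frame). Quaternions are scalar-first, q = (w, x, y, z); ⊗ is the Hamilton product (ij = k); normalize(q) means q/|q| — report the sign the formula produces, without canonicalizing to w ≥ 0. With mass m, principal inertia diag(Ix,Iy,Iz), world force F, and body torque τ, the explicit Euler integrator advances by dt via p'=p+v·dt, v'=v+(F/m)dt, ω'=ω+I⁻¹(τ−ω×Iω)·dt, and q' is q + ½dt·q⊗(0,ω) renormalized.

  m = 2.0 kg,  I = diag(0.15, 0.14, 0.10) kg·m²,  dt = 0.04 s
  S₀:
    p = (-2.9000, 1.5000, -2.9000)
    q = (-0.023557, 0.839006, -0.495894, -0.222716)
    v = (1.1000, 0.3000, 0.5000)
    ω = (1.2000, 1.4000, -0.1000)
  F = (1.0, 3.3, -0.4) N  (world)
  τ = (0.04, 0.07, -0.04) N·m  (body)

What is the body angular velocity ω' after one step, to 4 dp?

ω' = (1.2092, 1.4217, -0.1093)

(τ − ω×Iω)/I = (0.2293, 0.5429, -0.2320)
ω + α·dt = (1.2092, 1.4217, -0.1093)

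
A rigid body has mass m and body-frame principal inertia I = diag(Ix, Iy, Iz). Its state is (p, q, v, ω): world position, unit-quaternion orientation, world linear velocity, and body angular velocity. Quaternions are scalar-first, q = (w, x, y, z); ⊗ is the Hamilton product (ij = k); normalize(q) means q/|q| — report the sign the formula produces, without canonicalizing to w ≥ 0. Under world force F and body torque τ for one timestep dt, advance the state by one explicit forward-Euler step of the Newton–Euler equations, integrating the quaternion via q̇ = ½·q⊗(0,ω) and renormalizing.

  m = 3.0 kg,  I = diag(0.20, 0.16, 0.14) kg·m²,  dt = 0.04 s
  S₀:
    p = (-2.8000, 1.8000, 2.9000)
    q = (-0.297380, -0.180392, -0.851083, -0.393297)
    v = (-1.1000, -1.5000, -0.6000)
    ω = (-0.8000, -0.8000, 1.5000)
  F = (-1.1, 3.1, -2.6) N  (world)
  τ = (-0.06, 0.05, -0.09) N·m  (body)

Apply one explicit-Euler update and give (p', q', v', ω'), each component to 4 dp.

ω×(Iω) gyroscopic = (0.0240, -0.0720, -0.0256)
(τ − ω×Iω)/I = (-0.4200, 0.7625, -0.4600)
new body rate ω' = (-0.8168, -0.7695, 1.4816)
q⊗(0,ω) = (-0.2352345, -1.3533581, 0.8231296, -0.9826228)
q' = normalize(q + ½dt·q⊗(0,ω)) = (-0.3019, -0.2073, -0.8340, -0.4127)
new position p' = (-2.8440, 1.7400, 2.8760)
v' = v + a·dt = (-1.1147, -1.4587, -0.6347)

p' = (-2.8440, 1.7400, 2.8760)
q' = (-0.3019, -0.2073, -0.8340, -0.4127)
v' = (-1.1147, -1.4587, -0.6347)
ω' = (-0.8168, -0.7695, 1.4816)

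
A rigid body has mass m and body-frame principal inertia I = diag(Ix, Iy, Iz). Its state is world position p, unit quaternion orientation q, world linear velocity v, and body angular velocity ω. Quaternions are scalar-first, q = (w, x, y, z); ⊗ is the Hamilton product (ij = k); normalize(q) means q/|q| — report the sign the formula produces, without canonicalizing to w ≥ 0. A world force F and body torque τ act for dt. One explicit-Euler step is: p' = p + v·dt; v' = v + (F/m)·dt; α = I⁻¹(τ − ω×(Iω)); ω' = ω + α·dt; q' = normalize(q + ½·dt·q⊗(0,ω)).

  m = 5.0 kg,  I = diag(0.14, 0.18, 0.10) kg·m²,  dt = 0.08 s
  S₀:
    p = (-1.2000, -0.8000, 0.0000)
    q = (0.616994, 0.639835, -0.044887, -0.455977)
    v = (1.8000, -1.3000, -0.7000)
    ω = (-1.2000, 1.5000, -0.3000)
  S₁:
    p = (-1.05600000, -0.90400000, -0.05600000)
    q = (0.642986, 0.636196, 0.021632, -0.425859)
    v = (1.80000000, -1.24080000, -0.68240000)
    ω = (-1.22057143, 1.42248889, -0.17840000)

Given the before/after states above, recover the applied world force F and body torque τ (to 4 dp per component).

Δω = ω₁−ω₀ = (-0.02057143, -0.07751111, 0.12160000)
applied torque τ = (0.0000, -0.1600, 0.0800)
velocity change Δv = (0.00000000, 0.05920000, 0.01760000)
m·(v₁−v₀)/dt = (0.0000, 3.7000, 1.1000)

F = (0.0000, 3.7000, 1.1000)
τ = (0.0000, -0.1600, 0.0800)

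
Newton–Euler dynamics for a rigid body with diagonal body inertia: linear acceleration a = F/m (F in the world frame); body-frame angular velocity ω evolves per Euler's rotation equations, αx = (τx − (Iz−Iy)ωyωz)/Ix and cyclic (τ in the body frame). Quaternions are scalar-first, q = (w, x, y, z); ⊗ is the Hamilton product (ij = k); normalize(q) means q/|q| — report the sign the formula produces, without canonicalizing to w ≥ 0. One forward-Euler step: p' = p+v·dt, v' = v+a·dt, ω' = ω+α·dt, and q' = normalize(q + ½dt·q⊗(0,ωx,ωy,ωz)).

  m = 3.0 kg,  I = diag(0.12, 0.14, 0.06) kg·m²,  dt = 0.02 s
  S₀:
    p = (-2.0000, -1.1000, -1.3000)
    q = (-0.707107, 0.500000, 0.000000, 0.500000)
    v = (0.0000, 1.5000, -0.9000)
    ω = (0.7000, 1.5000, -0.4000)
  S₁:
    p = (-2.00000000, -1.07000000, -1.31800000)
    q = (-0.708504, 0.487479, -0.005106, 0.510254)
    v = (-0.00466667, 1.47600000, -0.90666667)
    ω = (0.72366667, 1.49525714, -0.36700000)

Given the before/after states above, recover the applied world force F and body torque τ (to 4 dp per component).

Δv = v₁−v₀ = (-0.00466667, -0.02400000, -0.00666667)
F = m·Δv/dt = (-0.7000, -3.6000, -1.0000)
rate change Δω = (0.02366667, -0.00474286, 0.03300000)
I·α + gyro = (0.1900, -0.0500, 0.1200)

F = (-0.7000, -3.6000, -1.0000)
τ = (0.1900, -0.0500, 0.1200)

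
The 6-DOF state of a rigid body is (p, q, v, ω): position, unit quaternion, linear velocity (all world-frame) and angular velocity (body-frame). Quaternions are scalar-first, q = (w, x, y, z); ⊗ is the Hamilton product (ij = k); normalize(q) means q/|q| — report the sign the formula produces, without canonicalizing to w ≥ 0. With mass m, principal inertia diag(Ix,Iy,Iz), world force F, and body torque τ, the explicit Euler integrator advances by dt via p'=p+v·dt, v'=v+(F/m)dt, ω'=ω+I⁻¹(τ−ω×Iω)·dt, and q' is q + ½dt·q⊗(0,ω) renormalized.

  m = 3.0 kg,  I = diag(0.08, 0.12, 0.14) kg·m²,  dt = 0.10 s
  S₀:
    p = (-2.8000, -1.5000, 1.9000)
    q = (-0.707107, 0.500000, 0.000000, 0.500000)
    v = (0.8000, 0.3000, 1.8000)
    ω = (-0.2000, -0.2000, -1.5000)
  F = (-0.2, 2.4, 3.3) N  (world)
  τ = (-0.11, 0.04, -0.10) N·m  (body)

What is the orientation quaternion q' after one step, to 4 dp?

Hamilton product q⊗(0,ω) = (0.8500000, 0.2414214, 0.7914214, 0.9606605)
q + ½dt·q⊗(0,ω), renormalized = (-0.6627, 0.5106, 0.0395, 0.5464)

q' = (-0.6627, 0.5106, 0.0395, 0.5464)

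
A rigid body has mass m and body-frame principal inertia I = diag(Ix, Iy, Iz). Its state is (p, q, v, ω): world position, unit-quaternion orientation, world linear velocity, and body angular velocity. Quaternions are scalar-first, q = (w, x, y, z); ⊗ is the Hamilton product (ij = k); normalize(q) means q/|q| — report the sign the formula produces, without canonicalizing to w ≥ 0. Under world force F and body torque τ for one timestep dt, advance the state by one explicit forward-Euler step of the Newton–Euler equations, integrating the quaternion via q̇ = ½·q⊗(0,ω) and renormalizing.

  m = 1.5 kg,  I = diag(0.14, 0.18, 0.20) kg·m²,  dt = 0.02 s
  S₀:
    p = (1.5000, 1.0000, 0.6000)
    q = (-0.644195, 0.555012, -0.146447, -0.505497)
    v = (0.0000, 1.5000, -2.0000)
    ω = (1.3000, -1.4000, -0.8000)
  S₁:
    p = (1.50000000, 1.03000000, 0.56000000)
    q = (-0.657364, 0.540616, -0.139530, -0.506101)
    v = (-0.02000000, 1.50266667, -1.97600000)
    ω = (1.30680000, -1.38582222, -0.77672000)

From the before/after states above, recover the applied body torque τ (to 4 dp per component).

τ = (0.0700, 0.1900, 0.1600)

Δω = ω₁−ω₀ = (0.00680000, 0.01417778, 0.02328000)
gyro term ω₀×Iω₀ = (0.0224, 0.0624, -0.0728)
τ = I·(Δω/dt) + ω₀×(Iω₀) = (0.0700, 0.1900, 0.1600)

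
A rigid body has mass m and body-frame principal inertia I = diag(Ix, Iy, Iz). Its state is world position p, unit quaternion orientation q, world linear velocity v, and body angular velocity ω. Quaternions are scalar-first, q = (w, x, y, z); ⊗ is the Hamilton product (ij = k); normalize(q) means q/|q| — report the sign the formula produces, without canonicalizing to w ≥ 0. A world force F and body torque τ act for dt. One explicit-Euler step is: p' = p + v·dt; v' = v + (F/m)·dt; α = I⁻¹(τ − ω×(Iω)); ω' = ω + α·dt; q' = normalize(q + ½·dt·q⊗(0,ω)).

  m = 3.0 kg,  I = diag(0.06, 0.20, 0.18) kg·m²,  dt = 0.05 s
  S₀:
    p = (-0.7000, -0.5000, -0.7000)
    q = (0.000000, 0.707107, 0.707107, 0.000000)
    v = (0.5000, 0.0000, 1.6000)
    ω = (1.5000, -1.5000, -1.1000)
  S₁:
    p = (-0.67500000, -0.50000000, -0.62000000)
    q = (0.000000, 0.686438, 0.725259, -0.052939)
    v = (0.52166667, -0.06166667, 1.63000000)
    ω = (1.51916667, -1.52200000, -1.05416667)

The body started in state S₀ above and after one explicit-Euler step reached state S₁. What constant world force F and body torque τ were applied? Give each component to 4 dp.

Δv = v₁−v₀ = (0.02166667, -0.06166667, 0.03000000)
applied force F = (1.3000, -3.7000, 1.8000)
Δω = ω₁−ω₀ = (0.01916667, -0.02200000, 0.04583333)
applied torque τ = (-0.0100, 0.1100, -0.1500)

F = (1.3000, -3.7000, 1.8000)
τ = (-0.0100, 0.1100, -0.1500)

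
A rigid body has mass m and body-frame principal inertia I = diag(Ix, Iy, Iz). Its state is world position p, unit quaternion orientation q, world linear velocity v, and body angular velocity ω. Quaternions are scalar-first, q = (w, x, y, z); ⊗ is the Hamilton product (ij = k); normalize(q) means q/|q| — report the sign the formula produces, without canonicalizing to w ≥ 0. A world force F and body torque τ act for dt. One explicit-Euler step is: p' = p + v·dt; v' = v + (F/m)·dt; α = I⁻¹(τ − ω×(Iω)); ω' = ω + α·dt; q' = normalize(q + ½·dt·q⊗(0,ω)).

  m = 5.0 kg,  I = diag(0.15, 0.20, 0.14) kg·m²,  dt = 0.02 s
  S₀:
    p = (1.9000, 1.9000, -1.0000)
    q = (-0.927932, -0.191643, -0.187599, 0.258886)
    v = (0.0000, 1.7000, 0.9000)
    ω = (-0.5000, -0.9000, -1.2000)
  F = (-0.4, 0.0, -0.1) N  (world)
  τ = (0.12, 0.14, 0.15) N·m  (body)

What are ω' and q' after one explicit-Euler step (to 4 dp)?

α = I⁻¹(τ − ω×Iω) = (1.2320, 0.6700, 0.9107)
ω' = ω + α·dt = (-0.4754, -0.8866, -1.1818)
2q̇ = q⊗(0,ω) = (0.0460026, 0.9220822, 0.4757242, 1.1921976)
updated quaternion q' = (-0.9274, -0.1824, -0.1828, 0.2708)

ω' = (-0.4754, -0.8866, -1.1818)
q' = (-0.9274, -0.1824, -0.1828, 0.2708)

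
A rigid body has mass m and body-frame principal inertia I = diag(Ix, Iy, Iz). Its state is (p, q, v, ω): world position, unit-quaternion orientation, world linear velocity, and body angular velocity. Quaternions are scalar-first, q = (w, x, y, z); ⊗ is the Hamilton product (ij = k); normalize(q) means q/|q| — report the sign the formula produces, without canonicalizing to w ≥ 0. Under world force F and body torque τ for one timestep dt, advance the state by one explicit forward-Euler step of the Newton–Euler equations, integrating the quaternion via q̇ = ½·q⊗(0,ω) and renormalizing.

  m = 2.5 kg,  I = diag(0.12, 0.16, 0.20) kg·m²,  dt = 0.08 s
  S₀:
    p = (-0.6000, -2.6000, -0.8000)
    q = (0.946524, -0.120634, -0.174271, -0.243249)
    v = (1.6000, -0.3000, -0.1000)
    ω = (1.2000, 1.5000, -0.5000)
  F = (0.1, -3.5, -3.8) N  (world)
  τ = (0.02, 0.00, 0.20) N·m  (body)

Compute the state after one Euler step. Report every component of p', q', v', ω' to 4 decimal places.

p' = (-0.4720, -2.6240, -0.8080)
q' = (0.9549, -0.0569, -0.1312, -0.2602)
v' = (1.6032, -0.4120, -0.2216)
ω' = (1.2333, 1.4760, -0.4488)

α = I⁻¹(τ − ω×Iω) = (0.4167, -0.3000, 0.6400)
new body rate ω' = (1.2333, 1.4760, -0.4488)
Hamilton product q⊗(0,ω) = (0.2845428, 1.5878378, 1.0675702, -0.4450878)
q + ½dt·q⊗(0,ω), renormalized = (0.9549, -0.0569, -0.1312, -0.2602)
p + v·dt = (-0.4720, -2.6240, -0.8080)
v + (F/m)dt = (1.6032, -0.4120, -0.2216)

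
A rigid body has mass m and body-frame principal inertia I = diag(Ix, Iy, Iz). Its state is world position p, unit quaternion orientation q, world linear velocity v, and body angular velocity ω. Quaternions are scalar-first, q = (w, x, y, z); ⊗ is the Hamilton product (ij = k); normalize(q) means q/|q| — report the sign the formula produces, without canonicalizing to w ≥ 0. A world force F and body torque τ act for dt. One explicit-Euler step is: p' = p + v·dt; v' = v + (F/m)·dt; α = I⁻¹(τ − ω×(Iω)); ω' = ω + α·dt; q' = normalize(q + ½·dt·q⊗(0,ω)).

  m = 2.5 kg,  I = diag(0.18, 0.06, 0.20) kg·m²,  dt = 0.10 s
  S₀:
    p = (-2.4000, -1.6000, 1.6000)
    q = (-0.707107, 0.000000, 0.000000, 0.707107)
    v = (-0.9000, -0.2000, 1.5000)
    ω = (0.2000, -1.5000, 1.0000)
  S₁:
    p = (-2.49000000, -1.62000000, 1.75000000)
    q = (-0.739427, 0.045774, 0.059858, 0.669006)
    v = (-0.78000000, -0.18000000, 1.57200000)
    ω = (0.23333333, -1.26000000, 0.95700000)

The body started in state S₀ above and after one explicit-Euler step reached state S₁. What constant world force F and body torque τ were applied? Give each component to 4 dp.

F = (3.0000, 0.5000, 1.8000)
τ = (-0.1500, 0.1400, -0.0500)

Δv = v₁−v₀ = (0.12000000, 0.02000000, 0.07200000)
applied force F = (3.0000, 0.5000, 1.8000)
rate change Δω = (0.03333333, 0.24000000, -0.04300000)
I·α + gyro = (-0.1500, 0.1400, -0.0500)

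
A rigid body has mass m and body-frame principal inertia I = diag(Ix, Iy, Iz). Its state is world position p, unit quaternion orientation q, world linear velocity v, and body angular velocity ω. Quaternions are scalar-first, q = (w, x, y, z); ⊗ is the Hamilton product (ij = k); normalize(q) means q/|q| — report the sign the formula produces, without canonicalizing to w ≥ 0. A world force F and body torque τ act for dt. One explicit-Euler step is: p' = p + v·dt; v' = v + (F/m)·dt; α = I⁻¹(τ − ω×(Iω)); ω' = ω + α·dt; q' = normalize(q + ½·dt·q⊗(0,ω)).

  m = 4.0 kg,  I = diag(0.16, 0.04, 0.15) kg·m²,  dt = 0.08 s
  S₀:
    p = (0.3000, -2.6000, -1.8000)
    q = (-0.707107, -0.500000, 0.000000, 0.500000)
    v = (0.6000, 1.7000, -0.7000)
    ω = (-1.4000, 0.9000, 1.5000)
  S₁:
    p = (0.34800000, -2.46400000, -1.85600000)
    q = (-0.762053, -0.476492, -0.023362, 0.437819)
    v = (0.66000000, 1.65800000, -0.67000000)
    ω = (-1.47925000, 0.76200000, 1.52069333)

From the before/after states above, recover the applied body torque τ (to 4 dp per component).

τ = (-0.0100, -0.0900, 0.1900)

ω₁ − ω₀ = (-0.07925000, -0.13800000, 0.02069333)
τ = I·(Δω/dt) + ω₀×(Iω₀) = (-0.0100, -0.0900, 0.1900)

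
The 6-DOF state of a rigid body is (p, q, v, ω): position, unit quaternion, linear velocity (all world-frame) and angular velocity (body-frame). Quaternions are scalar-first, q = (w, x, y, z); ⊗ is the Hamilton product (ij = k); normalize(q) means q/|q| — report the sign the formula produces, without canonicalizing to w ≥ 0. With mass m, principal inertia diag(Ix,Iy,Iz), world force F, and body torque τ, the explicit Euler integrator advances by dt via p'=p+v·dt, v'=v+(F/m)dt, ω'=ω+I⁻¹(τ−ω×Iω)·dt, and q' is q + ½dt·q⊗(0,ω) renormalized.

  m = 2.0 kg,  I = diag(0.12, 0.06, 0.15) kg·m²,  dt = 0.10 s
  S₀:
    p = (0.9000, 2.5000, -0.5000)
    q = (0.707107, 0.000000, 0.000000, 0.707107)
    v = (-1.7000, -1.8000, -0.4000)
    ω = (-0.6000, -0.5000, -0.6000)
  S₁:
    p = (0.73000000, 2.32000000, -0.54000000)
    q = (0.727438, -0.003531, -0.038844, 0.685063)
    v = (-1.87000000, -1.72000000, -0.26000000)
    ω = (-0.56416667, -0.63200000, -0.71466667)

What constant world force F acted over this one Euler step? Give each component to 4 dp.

velocity change Δv = (-0.17000000, 0.08000000, 0.14000000)
F = m·Δv/dt = (-3.4000, 1.6000, 2.8000)

F = (-3.4000, 1.6000, 2.8000)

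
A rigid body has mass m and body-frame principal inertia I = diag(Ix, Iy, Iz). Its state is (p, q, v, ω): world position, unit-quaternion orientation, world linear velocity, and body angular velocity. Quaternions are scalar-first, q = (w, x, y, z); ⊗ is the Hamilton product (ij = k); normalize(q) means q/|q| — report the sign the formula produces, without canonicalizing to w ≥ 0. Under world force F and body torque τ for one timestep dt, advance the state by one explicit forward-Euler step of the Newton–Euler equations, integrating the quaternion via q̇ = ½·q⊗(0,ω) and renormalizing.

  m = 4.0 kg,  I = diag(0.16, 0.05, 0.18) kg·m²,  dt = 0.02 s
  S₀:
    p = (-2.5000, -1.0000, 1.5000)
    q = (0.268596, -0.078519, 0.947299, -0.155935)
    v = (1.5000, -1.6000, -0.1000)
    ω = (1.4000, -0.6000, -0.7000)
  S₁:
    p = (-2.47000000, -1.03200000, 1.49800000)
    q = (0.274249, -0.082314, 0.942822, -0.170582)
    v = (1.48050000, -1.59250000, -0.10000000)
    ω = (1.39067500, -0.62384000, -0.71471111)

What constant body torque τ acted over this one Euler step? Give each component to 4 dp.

Δω = ω₁−ω₀ = (-0.00932500, -0.02384000, -0.01471111)
τ = I·(Δω/dt) + ω₀×(Iω₀) = (-0.0200, -0.0400, -0.0400)

τ = (-0.0200, -0.0400, -0.0400)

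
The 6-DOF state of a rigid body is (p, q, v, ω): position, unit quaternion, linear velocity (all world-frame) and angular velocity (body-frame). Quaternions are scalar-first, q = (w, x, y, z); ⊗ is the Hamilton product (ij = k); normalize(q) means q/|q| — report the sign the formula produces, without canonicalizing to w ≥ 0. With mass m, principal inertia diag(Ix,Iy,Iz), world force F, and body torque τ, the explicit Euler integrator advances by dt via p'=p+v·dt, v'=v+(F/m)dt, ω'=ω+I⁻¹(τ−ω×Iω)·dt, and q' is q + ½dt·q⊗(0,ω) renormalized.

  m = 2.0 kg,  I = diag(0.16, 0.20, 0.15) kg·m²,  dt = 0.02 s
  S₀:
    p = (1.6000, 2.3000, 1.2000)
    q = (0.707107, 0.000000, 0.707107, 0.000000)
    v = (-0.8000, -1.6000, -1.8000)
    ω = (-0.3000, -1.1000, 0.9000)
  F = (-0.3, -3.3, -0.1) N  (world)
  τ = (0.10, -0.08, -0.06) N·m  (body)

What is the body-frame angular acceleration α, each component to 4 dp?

precession coupling ω×(Iω) = (0.0495, -0.0027, 0.0132)
α = I⁻¹(τ − ω×Iω) = (0.3156, -0.3865, -0.4880)

α = (0.3156, -0.3865, -0.4880)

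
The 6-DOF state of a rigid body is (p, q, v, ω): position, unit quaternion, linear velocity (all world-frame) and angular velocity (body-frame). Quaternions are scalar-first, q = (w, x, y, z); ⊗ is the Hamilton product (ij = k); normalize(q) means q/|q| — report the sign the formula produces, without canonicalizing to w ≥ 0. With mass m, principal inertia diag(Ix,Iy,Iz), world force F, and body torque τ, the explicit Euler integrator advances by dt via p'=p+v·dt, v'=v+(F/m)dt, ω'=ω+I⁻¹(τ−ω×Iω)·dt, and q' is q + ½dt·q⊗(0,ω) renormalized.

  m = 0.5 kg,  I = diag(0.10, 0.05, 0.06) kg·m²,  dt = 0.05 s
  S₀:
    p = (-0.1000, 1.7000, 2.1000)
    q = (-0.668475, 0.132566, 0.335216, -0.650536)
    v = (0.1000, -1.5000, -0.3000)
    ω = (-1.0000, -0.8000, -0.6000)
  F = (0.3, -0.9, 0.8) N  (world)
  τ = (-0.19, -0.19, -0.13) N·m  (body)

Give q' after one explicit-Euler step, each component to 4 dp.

q⊗(0,ω) = (0.0104172, -0.0530834, 1.2648556, 0.6302482)
updated quaternion q' = (-0.6678, 0.1312, 0.3666, -0.6344)

q' = (-0.6678, 0.1312, 0.3666, -0.6344)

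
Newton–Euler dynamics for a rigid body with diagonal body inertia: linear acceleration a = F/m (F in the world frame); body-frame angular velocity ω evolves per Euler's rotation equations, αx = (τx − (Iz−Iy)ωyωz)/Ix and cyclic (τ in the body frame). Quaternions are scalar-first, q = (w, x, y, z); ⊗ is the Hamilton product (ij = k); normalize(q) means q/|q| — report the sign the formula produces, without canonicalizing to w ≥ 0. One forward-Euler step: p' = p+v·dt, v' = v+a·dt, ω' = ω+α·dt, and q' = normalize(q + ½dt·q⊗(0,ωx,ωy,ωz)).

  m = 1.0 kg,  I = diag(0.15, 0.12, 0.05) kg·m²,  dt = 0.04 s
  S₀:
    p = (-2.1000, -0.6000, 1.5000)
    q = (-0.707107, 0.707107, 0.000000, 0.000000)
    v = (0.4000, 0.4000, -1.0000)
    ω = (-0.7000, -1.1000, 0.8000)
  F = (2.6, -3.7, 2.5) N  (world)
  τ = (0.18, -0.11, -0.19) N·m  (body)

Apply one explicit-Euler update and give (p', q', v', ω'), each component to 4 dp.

p' = (-2.0840, -0.5840, 1.4600)
q' = (-0.6969, 0.7167, 0.0042, -0.0269)
v' = (0.5040, 0.2520, -0.9000)
ω' = (-0.6684, -1.1180, 0.6665)

new position p' = (-2.0840, -0.5840, 1.4600)
new velocity v' = (0.5040, 0.2520, -0.9000)
α = I⁻¹(τ − ω×Iω) = (0.7893, -0.4500, -3.3380)
new body rate ω' = (-0.6684, -1.1180, 0.6665)
2q̇ = q⊗(0,ω) = (0.4949749, 0.4949749, 0.2121321, -1.3435033)
q' = normalize(q + ½dt·q⊗(0,ω)) = (-0.6969, 0.7167, 0.0042, -0.0269)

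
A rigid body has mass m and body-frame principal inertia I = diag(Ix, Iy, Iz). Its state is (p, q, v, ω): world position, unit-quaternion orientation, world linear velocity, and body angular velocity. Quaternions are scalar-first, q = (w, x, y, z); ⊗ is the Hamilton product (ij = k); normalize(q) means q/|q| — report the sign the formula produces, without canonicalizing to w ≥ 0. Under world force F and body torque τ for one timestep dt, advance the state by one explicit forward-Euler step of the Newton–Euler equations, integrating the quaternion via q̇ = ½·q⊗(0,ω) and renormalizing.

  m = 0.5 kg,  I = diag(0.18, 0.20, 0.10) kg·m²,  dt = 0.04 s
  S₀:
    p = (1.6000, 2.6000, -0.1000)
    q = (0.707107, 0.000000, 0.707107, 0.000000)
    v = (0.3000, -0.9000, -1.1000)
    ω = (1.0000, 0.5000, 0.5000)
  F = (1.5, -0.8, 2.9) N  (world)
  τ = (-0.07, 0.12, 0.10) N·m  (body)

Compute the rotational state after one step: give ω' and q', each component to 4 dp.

ω' = (0.9900, 0.5160, 0.5360)
q' = (0.6998, 0.0212, 0.7140, -0.0071)

(τ − ω×Iω)/I = (-0.2500, 0.4000, 0.9000)
ω' = ω + α·dt = (0.9900, 0.5160, 0.5360)
q⊗(0,ω) = (-0.3535535, 1.0606605, 0.3535535, -0.3535535)
q' = normalize(q + ½dt·q⊗(0,ω)) = (0.6998, 0.0212, 0.7140, -0.0071)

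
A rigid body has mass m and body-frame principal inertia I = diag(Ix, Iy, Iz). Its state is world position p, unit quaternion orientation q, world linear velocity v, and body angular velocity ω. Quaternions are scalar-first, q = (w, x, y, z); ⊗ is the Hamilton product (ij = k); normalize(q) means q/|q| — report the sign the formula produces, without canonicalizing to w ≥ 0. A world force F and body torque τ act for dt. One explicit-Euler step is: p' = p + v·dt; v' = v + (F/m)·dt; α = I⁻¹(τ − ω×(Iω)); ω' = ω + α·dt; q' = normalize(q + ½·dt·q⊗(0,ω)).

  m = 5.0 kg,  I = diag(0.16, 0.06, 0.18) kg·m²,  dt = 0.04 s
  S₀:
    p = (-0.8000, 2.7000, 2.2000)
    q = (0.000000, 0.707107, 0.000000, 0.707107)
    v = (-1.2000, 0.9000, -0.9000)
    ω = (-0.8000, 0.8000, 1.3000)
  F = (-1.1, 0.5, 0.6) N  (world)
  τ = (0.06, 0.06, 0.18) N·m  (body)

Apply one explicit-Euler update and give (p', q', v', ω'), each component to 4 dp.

gyro term ω×Iω = (0.1248, 0.0208, 0.0640)
(τ − ω×Iω)/I = (-0.4050, 0.6533, 0.6444)
ω' = ω + α·dt = (-0.8162, 0.8261, 1.3258)
2q̇ = q⊗(0,ω) = (-0.3535535, -0.5656856, -1.4849247, 0.5656856)
q' = normalize(q + ½dt·q⊗(0,ω)) = (-0.0071, 0.6954, -0.0297, 0.7180)
linear accel F/m = (-0.2200, 0.1000, 0.1200)
p' = p + v·dt = (-0.8480, 2.7360, 2.1640)
new velocity v' = (-1.2088, 0.9040, -0.8952)

p' = (-0.8480, 2.7360, 2.1640)
q' = (-0.0071, 0.6954, -0.0297, 0.7180)
v' = (-1.2088, 0.9040, -0.8952)
ω' = (-0.8162, 0.8261, 1.3258)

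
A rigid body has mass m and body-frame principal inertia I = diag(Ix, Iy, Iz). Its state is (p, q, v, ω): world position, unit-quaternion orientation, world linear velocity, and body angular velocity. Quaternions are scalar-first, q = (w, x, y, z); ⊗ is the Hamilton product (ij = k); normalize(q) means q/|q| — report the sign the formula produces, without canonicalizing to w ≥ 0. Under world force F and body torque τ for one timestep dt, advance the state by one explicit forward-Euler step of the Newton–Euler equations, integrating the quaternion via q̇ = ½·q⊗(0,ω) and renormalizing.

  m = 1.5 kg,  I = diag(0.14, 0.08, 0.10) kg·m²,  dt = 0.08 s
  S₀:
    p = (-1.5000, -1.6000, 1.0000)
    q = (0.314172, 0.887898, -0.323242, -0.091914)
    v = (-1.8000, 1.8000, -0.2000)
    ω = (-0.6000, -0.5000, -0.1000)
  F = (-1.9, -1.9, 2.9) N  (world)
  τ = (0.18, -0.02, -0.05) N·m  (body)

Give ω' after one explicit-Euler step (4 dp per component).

ω×(Iω) gyroscopic = (0.0010, 0.0024, -0.0180)
angular accel α = (1.2786, -0.2800, -0.3200)
new body rate ω' = (-0.4977, -0.5224, -0.1256)

ω' = (-0.4977, -0.5224, -0.1256)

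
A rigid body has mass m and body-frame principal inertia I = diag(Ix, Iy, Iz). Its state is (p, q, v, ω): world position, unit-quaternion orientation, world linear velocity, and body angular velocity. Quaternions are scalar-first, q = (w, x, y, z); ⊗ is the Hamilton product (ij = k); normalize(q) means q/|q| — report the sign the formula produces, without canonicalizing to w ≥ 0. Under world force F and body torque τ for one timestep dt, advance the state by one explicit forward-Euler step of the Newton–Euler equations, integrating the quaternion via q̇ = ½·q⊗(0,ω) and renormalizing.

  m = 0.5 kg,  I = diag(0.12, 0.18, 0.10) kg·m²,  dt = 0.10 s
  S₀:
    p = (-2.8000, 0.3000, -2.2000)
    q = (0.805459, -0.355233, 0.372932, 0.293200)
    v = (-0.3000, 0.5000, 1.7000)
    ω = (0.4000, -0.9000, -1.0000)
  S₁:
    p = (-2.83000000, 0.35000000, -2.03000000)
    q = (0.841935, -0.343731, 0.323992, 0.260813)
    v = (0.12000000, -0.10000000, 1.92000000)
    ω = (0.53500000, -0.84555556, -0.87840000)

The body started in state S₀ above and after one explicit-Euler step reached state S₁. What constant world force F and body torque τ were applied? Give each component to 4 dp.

F = (2.1000, -3.0000, 1.1000)
τ = (0.0900, 0.0900, 0.1000)

rate change Δω = (0.13500000, 0.05444444, 0.12160000)
τ = I·(Δω/dt) + ω₀×(Iω₀) = (0.0900, 0.0900, 0.1000)
velocity change Δv = (0.42000000, -0.60000000, 0.22000000)
F = m·Δv/dt = (2.1000, -3.0000, 1.1000)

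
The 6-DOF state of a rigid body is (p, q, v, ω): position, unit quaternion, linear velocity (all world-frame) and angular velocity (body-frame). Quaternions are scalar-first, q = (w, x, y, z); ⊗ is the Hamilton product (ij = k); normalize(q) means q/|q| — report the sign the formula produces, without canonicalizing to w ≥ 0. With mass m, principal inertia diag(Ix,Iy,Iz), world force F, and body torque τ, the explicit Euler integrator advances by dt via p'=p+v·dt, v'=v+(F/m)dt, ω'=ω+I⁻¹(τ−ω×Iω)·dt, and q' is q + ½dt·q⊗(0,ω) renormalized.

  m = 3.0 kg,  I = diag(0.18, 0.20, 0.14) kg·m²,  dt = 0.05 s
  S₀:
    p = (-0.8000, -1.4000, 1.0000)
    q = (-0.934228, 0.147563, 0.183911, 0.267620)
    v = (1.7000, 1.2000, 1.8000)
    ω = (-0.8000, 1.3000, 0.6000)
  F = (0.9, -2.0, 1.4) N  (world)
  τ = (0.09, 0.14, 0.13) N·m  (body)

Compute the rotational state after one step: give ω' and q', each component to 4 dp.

ω' = (-0.7620, 1.3398, 0.6539)
q' = (-0.9405, 0.1602, 0.1459, 0.2619)

gyro term ω×Iω = (-0.0468, -0.0192, -0.0208)
(τ − ω×Iω)/I = (0.7600, 0.7960, 1.0771)
ω' = ω + α·dt = (-0.7620, 1.3398, 0.6539)
Hamilton product q⊗(0,ω) = (-0.2816059, 0.5098230, -1.5171302, -0.2215761)
q' = normalize(q + ½dt·q⊗(0,ω)) = (-0.9405, 0.1602, 0.1459, 0.2619)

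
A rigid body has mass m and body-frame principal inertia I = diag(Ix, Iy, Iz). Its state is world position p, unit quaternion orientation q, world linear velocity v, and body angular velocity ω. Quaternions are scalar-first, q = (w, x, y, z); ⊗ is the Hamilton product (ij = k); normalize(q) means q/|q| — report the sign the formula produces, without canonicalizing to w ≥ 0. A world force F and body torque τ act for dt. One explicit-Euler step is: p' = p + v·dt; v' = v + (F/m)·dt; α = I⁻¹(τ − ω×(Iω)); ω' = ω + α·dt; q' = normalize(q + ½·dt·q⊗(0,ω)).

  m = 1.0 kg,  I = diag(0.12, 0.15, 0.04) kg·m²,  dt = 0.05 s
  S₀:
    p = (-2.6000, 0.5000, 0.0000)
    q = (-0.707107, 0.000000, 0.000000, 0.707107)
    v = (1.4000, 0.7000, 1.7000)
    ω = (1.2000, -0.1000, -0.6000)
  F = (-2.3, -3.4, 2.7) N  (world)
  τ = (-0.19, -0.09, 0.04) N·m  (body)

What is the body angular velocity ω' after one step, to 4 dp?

ω' = (1.1236, -0.1108, -0.5455)

gyro term ω×Iω = (-0.0066, -0.0576, -0.0036)
(τ − ω×Iω)/I = (-1.5283, -0.2160, 1.0900)
ω' = ω + α·dt = (1.1236, -0.1108, -0.5455)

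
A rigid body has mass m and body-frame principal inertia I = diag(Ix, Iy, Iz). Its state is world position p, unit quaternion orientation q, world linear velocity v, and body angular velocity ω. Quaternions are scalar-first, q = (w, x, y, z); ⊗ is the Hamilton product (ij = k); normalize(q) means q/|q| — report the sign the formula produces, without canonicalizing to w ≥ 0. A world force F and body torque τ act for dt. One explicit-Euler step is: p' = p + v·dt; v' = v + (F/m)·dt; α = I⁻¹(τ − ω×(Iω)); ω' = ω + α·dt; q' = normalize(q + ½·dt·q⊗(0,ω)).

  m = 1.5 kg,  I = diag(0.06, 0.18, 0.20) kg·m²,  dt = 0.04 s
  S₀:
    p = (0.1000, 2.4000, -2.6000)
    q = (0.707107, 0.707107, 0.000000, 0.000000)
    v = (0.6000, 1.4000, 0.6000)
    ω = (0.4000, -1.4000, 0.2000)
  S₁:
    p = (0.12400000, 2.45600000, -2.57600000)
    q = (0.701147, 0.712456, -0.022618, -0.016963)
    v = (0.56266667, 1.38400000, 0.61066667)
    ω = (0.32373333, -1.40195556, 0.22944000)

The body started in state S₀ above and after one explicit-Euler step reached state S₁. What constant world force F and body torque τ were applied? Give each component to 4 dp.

F = (-1.4000, -0.6000, 0.4000)
τ = (-0.1200, -0.0200, 0.0800)

Δv = v₁−v₀ = (-0.03733333, -0.01600000, 0.01066667)
applied force F = (-1.4000, -0.6000, 0.4000)
ω₁ − ω₀ = (-0.07626667, -0.00195556, 0.02944000)
applied torque τ = (-0.1200, -0.0200, 0.0800)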